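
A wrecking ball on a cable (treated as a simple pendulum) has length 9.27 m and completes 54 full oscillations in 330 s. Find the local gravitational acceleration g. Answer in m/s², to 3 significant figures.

9.80 m/s²

T = 330/54 = 6.111 s.
From T = 2π√(L/g), g = 4π²L/T² = 4π² × 9.27/6.111² = 9.80 m/s².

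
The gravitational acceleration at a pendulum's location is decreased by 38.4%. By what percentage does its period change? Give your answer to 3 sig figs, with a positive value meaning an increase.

T ∝ 1/√g, so T'/T = 1/√(0.6160) = 1.274.
Percentage change in T = (1.274 − 1) × 100% = 27.4%.

27.4%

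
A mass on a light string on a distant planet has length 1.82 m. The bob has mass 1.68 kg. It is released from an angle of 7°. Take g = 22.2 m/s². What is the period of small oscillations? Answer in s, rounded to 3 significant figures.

1.80 s

T = 2π√(L/g) = 2π√(1.82/22.2) = 2π × 0.2863 = 1.80 s.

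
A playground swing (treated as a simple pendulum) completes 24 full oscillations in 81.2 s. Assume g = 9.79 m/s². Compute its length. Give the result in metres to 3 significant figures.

2.84 m

T = 81.2/24 = 3.383 s.
From T = 2π√(L/g), L = gT²/(4π²) = 9.79 × 3.383²/(4π²) = 2.84 m.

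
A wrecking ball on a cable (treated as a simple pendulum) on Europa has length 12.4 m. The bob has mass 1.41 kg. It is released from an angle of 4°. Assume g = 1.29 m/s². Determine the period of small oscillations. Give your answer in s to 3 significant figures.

T = 2π√(L/g) = 2π√(12.4/1.29) = 2π × 3.100 = 19.5 s.

19.5 s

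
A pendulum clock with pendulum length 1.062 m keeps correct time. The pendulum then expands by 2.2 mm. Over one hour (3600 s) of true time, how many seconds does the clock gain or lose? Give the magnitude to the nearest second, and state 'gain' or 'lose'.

lose 4 s

T ∝ √L, so T'/T = √(1.06420/1.062) = 1.00104.
In 3600 s of true time the clock registers 3600/1.00104 = 3596.3 s, so it loses 4 s.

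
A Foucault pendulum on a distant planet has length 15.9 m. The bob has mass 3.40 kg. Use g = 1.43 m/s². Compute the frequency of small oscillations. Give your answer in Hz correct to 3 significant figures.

T = 2π√(L/g) = 2π√(15.9/1.43) = 20.95 s, so f = 1/T = 0.0477 Hz.

0.0477 Hz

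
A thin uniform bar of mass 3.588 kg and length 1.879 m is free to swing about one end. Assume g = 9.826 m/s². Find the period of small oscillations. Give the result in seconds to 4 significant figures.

For a physical pendulum T = 2π√(I/(mgd)), with d = 0.93950 m from pivot to centre of mass.
I_cm = mL²/12 = 3.588 × 1.879²/12 = 1.0557 kg·m²; I = I_cm + md² = 1.0557 + 3.588 × 0.93950² = 4.2226 kg·m².
T = 2π√(4.2226/(3.588 × 9.826 × 0.93950)) = 2.243 s.

2.243 s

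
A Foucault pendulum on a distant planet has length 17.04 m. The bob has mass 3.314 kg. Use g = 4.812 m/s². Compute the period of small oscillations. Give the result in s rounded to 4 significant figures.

T = 2π√(L/g) = 2π√(17.04/4.812) = 2π × 1.8818 = 11.82 s.

11.82 s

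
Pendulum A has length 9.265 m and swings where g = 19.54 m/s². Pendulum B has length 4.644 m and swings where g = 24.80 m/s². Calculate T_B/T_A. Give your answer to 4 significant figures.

0.6284

T = 2π√(L/g), so T_B/T_A = √((L_B/g_B)/(L_A/g_A)) = √((4.644/24.80)/(9.265/19.54)) = 0.6284.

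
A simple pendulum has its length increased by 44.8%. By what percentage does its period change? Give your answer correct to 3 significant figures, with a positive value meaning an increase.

20.3%

T ∝ √L, so T'/T = √(1.448) = 1.203.
Percentage change in T = (1.203 − 1) × 100% = 20.3%.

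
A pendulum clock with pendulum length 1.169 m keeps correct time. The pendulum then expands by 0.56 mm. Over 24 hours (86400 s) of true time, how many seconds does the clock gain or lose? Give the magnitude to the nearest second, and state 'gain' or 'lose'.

lose 21 s

T ∝ √L, so T'/T = √(1.16956/1.169) = 1.00024.
In 86400 s of true time the clock registers 86400/1.00024 = 86379.3 s, so it loses 21 s.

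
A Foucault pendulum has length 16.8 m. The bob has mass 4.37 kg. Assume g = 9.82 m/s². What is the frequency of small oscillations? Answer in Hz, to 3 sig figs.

0.122 Hz

T = 2π√(L/g) = 2π√(16.8/9.82) = 8.218 s, so f = 1/T = 0.122 Hz.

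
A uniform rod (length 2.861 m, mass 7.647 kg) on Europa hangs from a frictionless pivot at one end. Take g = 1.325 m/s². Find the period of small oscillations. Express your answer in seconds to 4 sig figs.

For a physical pendulum T = 2π√(I/(mgd)), with d = 1.4305 m from pivot to centre of mass.
I_cm = mL²/12 = 7.647 × 2.861²/12 = 5.2161 kg·m²; I = I_cm + md² = 5.2161 + 7.647 × 1.4305² = 20.864 kg·m².
T = 2π√(20.864/(7.647 × 1.325 × 1.4305)) = 7.539 s.

7.539 s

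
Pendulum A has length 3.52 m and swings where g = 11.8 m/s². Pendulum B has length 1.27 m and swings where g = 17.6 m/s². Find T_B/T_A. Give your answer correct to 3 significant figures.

0.492

T = 2π√(L/g), so T_B/T_A = √((L_B/g_B)/(L_A/g_A)) = √((1.27/17.6)/(3.52/11.8)) = 0.492.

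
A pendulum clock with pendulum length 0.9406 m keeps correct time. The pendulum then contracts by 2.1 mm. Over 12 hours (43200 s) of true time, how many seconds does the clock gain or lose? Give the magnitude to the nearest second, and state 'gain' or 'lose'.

T ∝ √L, so T'/T = √(0.93850/0.9406) = 0.998883.
In 43200 s of true time the clock registers 43200/0.998883 = 43248.3 s, so it gains 48 s.

gain 48 s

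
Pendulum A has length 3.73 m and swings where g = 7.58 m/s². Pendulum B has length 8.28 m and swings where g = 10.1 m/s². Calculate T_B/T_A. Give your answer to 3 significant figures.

T = 2π√(L/g), so T_B/T_A = √((L_B/g_B)/(L_A/g_A)) = √((8.28/10.1)/(3.73/7.58)) = 1.29.

1.29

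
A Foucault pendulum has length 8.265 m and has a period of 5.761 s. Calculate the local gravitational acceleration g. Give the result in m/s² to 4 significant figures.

9.831 m/s²

From T = 2π√(L/g), g = 4π²L/T² = 4π² × 8.265/5.7610² = 9.831 m/s².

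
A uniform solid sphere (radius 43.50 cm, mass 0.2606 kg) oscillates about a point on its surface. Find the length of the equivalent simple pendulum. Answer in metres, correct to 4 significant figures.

The equivalent simple-pendulum length is L_eq = I/(md), where I is about the pivot and d = 0.43500 m.
I_cm = (2/5)mR² = 0.019725 kg·m², so I = I_cm + md² = 0.019725 + 0.049312 = 0.069037 kg·m².
L_eq = 0.069037/(0.2606 × 0.43500) = 0.6090 m.

0.6090 m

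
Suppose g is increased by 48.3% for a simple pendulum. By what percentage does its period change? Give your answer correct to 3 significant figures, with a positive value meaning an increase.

-17.9%

T ∝ 1/√g, so T'/T = 1/√(1.483) = 0.8212.
Percentage change in T = (0.8212 − 1) × 100% = -17.9%.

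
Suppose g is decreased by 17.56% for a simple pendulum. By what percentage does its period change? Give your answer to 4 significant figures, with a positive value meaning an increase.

T ∝ 1/√g, so T'/T = 1/√(0.82440) = 1.1014.
Percentage change in T = (1.1014 − 1) × 100% = 10.14%.

10.14%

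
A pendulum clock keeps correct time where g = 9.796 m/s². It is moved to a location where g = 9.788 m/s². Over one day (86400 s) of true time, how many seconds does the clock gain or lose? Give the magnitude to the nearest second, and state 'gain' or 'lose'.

The clock's period scales as T ∝ 1/√g, so T'/T = √(9.796/9.788) = 1.00041.
In 86400 s of true time the clock registers 86400/1.00041 = 86364.7 s, so it loses 35 s.

lose 35 s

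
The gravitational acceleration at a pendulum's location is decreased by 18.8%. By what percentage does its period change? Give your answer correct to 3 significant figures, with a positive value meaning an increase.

11.0%

T ∝ 1/√g, so T'/T = 1/√(0.8120) = 1.110.
Percentage change in T = (1.110 − 1) × 100% = 11.0%.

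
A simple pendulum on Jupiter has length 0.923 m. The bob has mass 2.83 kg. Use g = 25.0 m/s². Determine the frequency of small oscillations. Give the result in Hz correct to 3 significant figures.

0.828 Hz

T = 2π√(L/g) = 2π√(0.923/25.0) = 1.207 s, so f = 1/T = 0.828 Hz.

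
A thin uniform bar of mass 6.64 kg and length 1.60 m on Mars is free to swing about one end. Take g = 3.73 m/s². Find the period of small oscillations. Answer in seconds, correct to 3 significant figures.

3.36 s

For a physical pendulum T = 2π√(I/(mgd)), with d = 0.8000 m from pivot to centre of mass.
I_cm = mL²/12 = 6.64 × 1.60²/12 = 1.417 kg·m²; I = I_cm + md² = 1.417 + 6.64 × 0.8000² = 5.666 kg·m².
T = 2π√(5.666/(6.64 × 3.73 × 0.8000)) = 3.36 s.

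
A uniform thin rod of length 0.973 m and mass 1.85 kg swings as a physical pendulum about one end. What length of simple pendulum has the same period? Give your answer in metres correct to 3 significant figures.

0.649 m

The equivalent simple-pendulum length is L_eq = I/(md), where I is about the pivot and d = 0.4865 m.
I_cm = (1/12)mL² = 0.1460 kg·m², so I = I_cm + md² = 0.1460 + 0.4379 = 0.5838 kg·m².
L_eq = 0.5838/(1.85 × 0.4865) = 0.649 m.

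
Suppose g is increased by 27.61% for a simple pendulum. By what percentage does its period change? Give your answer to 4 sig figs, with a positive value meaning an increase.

T ∝ 1/√g, so T'/T = 1/√(1.2761) = 0.88523.
Percentage change in T = (0.88523 − 1) × 100% = -11.48%.

-11.48%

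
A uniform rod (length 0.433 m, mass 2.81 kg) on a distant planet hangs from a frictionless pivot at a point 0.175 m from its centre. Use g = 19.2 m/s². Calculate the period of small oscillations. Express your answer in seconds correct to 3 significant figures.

0.737 s

For a physical pendulum T = 2π√(I/(mgd)), with d = 0.1750 m from pivot to centre of mass.
I_cm = mL²/12 = 2.81 × 0.433²/12 = 0.04390 kg·m²; I = I_cm + md² = 0.04390 + 2.81 × 0.1750² = 0.1300 kg·m².
T = 2π√(0.1300/(2.81 × 19.2 × 0.1750)) = 0.737 s.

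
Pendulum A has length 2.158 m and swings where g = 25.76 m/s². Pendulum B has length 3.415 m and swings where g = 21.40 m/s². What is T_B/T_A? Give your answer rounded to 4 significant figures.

1.380

T = 2π√(L/g), so T_B/T_A = √((L_B/g_B)/(L_A/g_A)) = √((3.415/21.40)/(2.158/25.76)) = 1.380.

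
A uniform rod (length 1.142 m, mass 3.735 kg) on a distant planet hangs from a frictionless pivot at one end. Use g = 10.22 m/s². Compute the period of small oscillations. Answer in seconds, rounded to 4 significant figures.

For a physical pendulum T = 2π√(I/(mgd)), with d = 0.57100 m from pivot to centre of mass.
I_cm = mL²/12 = 3.735 × 1.142²/12 = 0.40592 kg·m²; I = I_cm + md² = 0.40592 + 3.735 × 0.57100² = 1.6237 kg·m².
T = 2π√(1.6237/(3.735 × 10.22 × 0.57100)) = 1.715 s.

1.715 s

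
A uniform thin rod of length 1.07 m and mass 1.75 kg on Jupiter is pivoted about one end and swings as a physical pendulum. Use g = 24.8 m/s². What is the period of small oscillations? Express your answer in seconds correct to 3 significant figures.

For a physical pendulum T = 2π√(I/(mgd)), with d = 0.5350 m from pivot to centre of mass.
I_cm = mL²/12 = 1.75 × 1.07²/12 = 0.1670 kg·m²; I = I_cm + md² = 0.1670 + 1.75 × 0.5350² = 0.6679 kg·m².
T = 2π√(0.6679/(1.75 × 24.8 × 0.5350)) = 1.07 s.

1.07 s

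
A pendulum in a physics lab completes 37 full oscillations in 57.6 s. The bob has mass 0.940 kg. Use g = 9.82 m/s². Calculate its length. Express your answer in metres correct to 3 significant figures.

0.603 m

T = 57.6/37 = 1.557 s.
From T = 2π√(L/g), L = gT²/(4π²) = 9.82 × 1.557²/(4π²) = 0.603 m.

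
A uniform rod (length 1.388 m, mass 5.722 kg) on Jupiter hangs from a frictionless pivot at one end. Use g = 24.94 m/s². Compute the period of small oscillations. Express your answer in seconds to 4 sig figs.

For a physical pendulum T = 2π√(I/(mgd)), with d = 0.69400 m from pivot to centre of mass.
I_cm = mL²/12 = 5.722 × 1.388²/12 = 0.91864 kg·m²; I = I_cm + md² = 0.91864 + 5.722 × 0.69400² = 3.6746 kg·m².
T = 2π√(3.6746/(5.722 × 24.94 × 0.69400)) = 1.210 s.

1.210 s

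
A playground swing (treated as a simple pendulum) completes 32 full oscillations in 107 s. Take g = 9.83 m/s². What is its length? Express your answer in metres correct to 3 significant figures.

2.78 m

T = 107/32 = 3.344 s.
From T = 2π√(L/g), L = gT²/(4π²) = 9.83 × 3.344²/(4π²) = 2.78 m.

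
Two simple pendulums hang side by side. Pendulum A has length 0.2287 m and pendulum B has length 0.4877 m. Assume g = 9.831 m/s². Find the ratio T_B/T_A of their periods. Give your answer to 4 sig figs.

T ∝ √L, so T_B/T_A = √(L_B/L_A) = √(0.4877/0.2287) = 1.460.

1.460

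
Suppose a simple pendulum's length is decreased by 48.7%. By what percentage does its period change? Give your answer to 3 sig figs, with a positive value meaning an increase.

-28.4%

T ∝ √L, so T'/T = √(0.5130) = 0.7162.
Percentage change in T = (0.7162 − 1) × 100% = -28.4%.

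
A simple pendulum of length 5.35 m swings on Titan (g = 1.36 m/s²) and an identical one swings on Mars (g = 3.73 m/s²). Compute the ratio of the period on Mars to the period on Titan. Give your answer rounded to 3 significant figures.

0.604

T ∝ 1/√g, so T₂/T₁ = √(g₁/g₂) = √(1.36/3.73) = 0.604.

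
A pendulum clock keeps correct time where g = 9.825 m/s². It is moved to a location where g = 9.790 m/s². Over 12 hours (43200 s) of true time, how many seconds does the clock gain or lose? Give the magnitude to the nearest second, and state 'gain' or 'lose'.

lose 77 s

The clock's period scales as T ∝ 1/√g, so T'/T = √(9.825/9.790) = 1.00179.
In 43200 s of true time the clock registers 43200/1.00179 = 43123.0 s, so it loses 77 s.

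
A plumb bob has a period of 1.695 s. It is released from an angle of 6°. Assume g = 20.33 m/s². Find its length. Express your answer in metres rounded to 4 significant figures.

1.480 m

From T = 2π√(L/g), L = gT²/(4π²) = 20.33 × 1.6950²/(4π²) = 1.480 m.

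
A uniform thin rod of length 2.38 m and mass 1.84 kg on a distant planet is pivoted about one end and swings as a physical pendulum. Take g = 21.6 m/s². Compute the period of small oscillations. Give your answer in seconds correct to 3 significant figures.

For a physical pendulum T = 2π√(I/(mgd)), with d = 1.190 m from pivot to centre of mass.
I_cm = mL²/12 = 1.84 × 2.38²/12 = 0.8685 kg·m²; I = I_cm + md² = 0.8685 + 1.84 × 1.190² = 3.474 kg·m².
T = 2π√(3.474/(1.84 × 21.6 × 1.190)) = 1.70 s.

1.70 s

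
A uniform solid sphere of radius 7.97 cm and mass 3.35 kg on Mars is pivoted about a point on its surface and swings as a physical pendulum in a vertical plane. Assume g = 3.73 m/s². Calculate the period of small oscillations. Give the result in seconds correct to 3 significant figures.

1.09 s

I_cm = (2/5)mr² = 0.008512 kg·m². The pivot is at distance d = 0.0797 m from the centre of mass.
By the parallel-axis theorem, I = I_cm + md² = 0.008512 + 0.02128 = 0.02979 kg·m².
T = 2π√(I/(mgd)) = 2π√(0.02979/(3.35 × 3.73 × 0.0797)) = 1.09 s.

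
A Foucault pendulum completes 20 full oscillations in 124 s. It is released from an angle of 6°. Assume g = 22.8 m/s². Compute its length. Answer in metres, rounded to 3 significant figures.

T = 124/20 = 6.200 s.
From T = 2π√(L/g), L = gT²/(4π²) = 22.8 × 6.200²/(4π²) = 22.2 m.

22.2 m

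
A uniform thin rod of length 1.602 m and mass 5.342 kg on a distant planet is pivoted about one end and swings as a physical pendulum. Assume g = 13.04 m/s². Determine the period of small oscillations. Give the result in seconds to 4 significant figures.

1.798 s

For a physical pendulum T = 2π√(I/(mgd)), with d = 0.80100 m from pivot to centre of mass.
I_cm = mL²/12 = 5.342 × 1.602²/12 = 1.1425 kg·m²; I = I_cm + md² = 1.1425 + 5.342 × 0.80100² = 4.5699 kg·m².
T = 2π√(4.5699/(5.342 × 13.04 × 0.80100)) = 1.798 s.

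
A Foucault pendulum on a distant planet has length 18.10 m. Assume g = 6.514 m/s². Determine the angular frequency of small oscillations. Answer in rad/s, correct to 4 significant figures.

0.5999 rad/s

ω = √(g/L) = √(6.514/18.10) = 0.5999 rad/s.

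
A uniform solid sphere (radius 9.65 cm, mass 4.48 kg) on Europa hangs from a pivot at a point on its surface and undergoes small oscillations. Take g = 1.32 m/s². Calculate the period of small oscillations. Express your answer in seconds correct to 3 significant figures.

I_cm = (2/5)mr² = 0.01669 kg·m². The pivot is at distance d = 0.0965 m from the centre of mass.
By the parallel-axis theorem, I = I_cm + md² = 0.01669 + 0.04172 = 0.05841 kg·m².
T = 2π√(I/(mgd)) = 2π√(0.05841/(4.48 × 1.32 × 0.0965)) = 2.01 s.

2.01 s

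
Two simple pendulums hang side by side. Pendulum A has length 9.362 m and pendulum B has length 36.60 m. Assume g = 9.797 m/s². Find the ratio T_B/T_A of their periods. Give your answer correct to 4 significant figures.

T ∝ √L, so T_B/T_A = √(L_B/L_A) = √(36.60/9.362) = 1.977.

1.977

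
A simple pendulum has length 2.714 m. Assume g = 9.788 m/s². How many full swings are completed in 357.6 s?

T = 2π√(L/g) = 2π√(2.714/9.788) = 3.3086 s.
Number of complete oscillations = ⌊357.6/3.3086⌋ = ⌊108.08⌋ = 108.

108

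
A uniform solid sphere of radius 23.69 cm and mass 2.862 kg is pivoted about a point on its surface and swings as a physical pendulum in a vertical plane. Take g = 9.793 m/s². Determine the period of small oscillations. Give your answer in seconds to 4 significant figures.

1.156 s

I_cm = (2/5)mr² = 0.064248 kg·m². The pivot is at distance d = 0.2369 m from the centre of mass.
By the parallel-axis theorem, I = I_cm + md² = 0.064248 + 0.16062 = 0.22487 kg·m².
T = 2π√(I/(mgd)) = 2π√(0.22487/(2.862 × 9.793 × 0.2369)) = 1.156 s.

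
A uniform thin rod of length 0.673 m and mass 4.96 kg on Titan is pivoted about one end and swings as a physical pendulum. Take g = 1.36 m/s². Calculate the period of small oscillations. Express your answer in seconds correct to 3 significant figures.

3.61 s

For a physical pendulum T = 2π√(I/(mgd)), with d = 0.3365 m from pivot to centre of mass.
I_cm = mL²/12 = 4.96 × 0.673²/12 = 0.1872 kg·m²; I = I_cm + md² = 0.1872 + 4.96 × 0.3365² = 0.7488 kg·m².
T = 2π√(0.7488/(4.96 × 1.36 × 0.3365)) = 3.61 s.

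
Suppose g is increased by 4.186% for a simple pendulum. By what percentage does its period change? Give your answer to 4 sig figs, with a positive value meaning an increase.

T ∝ 1/√g, so T'/T = 1/√(1.0419) = 0.97970.
Percentage change in T = (0.97970 − 1) × 100% = -2.030%.

-2.030%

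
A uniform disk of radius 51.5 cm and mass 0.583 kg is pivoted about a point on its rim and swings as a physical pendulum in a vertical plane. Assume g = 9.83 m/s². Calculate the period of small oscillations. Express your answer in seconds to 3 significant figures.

I_cm = ½mr² = 0.07731 kg·m². The pivot is at distance d = 0.515 m from the centre of mass.
By the parallel-axis theorem, I = I_cm + md² = 0.07731 + 0.1546 = 0.2319 kg·m².
T = 2π√(I/(mgd)) = 2π√(0.2319/(0.583 × 9.83 × 0.515)) = 1.76 s.

1.76 s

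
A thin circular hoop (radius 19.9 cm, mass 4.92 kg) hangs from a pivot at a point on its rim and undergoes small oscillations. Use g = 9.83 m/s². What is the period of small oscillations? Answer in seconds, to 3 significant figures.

I_cm = mr² = 0.1948 kg·m². The pivot is at distance d = 0.199 m from the centre of mass.
By the parallel-axis theorem, I = I_cm + md² = 0.1948 + 0.1948 = 0.3897 kg·m².
T = 2π√(I/(mgd)) = 2π√(0.3897/(4.92 × 9.83 × 0.199)) = 1.26 s.

1.26 s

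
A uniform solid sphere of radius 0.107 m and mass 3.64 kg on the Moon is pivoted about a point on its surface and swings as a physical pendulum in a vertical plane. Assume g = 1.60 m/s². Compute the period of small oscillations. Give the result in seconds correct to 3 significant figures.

I_cm = (2/5)mr² = 0.01667 kg·m². The pivot is at distance d = 0.107 m from the centre of mass.
By the parallel-axis theorem, I = I_cm + md² = 0.01667 + 0.04167 = 0.05834 kg·m².
T = 2π√(I/(mgd)) = 2π√(0.05834/(3.64 × 1.60 × 0.107)) = 1.92 s.

1.92 s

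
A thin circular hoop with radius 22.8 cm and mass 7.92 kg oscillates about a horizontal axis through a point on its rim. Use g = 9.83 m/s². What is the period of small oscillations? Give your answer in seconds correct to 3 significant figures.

I_cm = mr² = 0.4117 kg·m². The pivot is at distance d = 0.228 m from the centre of mass.
By the parallel-axis theorem, I = I_cm + md² = 0.4117 + 0.4117 = 0.8234 kg·m².
T = 2π√(I/(mgd)) = 2π√(0.8234/(7.92 × 9.83 × 0.228)) = 1.35 s.

1.35 s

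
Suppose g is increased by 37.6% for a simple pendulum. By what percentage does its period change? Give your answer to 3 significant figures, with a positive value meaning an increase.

-14.8%

T ∝ 1/√g, so T'/T = 1/√(1.376) = 0.8525.
Percentage change in T = (0.8525 − 1) × 100% = -14.8%.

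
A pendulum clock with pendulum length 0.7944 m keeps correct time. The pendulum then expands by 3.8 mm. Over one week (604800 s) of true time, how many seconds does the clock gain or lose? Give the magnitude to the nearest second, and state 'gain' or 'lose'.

lose 1441 s

T ∝ √L, so T'/T = √(0.79820/0.7944) = 1.00239.
In 604800 s of true time the clock registers 604800/1.00239 = 603358.6 s, so it loses 1441 s.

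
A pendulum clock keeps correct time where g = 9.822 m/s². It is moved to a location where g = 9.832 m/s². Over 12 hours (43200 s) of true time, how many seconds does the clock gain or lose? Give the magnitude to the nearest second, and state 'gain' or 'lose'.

gain 22 s

The clock's period scales as T ∝ 1/√g, so T'/T = √(9.822/9.832) = 0.999491.
In 43200 s of true time the clock registers 43200/0.999491 = 43222.0 s, so it gains 22 s.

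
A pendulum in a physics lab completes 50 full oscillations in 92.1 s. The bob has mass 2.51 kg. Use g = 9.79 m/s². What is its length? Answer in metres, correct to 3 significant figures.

T = 92.1/50 = 1.842 s.
From T = 2π√(L/g), L = gT²/(4π²) = 9.79 × 1.842²/(4π²) = 0.841 m.

0.841 m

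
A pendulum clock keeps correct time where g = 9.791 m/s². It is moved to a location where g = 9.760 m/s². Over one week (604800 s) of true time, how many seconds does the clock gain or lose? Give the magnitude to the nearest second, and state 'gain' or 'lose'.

lose 958 s

The clock's period scales as T ∝ 1/√g, so T'/T = √(9.791/9.760) = 1.00159.
In 604800 s of true time the clock registers 604800/1.00159 = 603841.8 s, so it loses 958 s.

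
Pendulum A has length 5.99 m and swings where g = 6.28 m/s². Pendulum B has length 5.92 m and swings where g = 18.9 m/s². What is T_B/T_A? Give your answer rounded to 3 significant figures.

T = 2π√(L/g), so T_B/T_A = √((L_B/g_B)/(L_A/g_A)) = √((5.92/18.9)/(5.99/6.28)) = 0.573.

0.573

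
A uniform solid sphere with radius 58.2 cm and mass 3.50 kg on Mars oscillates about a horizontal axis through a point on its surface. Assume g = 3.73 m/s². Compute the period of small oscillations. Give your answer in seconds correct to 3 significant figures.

2.94 s

I_cm = (2/5)mr² = 0.4742 kg·m². The pivot is at distance d = 0.582 m from the centre of mass.
By the parallel-axis theorem, I = I_cm + md² = 0.4742 + 1.186 = 1.660 kg·m².
T = 2π√(I/(mgd)) = 2π√(1.660/(3.50 × 3.73 × 0.582)) = 2.94 s.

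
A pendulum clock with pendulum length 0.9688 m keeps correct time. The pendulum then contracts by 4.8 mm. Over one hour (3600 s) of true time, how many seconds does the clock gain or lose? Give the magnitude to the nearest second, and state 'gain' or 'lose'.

T ∝ √L, so T'/T = √(0.96400/0.9688) = 0.997520.
In 3600 s of true time the clock registers 3600/0.997520 = 3609.0 s, so it gains 9 s.

gain 9 s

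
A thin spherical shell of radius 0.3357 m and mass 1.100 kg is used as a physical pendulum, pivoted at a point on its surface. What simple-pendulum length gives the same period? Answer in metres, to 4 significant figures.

The equivalent simple-pendulum length is L_eq = I/(md), where I is about the pivot and d = 0.33570 m.
I_cm = (2/3)mR² = 0.082643 kg·m², so I = I_cm + md² = 0.082643 + 0.12396 = 0.20661 kg·m².
L_eq = 0.20661/(1.100 × 0.33570) = 0.5595 m.

0.5595 m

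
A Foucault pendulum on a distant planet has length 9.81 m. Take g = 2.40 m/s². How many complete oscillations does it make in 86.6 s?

T = 2π√(L/g) = 2π√(9.81/2.40) = 12.70 s.
Number of complete oscillations = ⌊86.6/12.70⌋ = ⌊6.817⌋ = 6.

6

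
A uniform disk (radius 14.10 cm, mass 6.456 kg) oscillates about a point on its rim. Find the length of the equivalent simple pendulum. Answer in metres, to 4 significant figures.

The equivalent simple-pendulum length is L_eq = I/(md), where I is about the pivot and d = 0.14100 m.
I_cm = ½mR² = 0.064176 kg·m², so I = I_cm + md² = 0.064176 + 0.12835 = 0.19253 kg·m².
L_eq = 0.19253/(6.456 × 0.14100) = 0.2115 m.

0.2115 m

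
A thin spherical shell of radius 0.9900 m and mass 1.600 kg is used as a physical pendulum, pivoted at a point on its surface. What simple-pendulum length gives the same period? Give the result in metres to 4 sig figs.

1.650 m

The equivalent simple-pendulum length is L_eq = I/(md), where I is about the pivot and d = 0.99000 m.
I_cm = (2/3)mR² = 1.0454 kg·m², so I = I_cm + md² = 1.0454 + 1.5682 = 2.6136 kg·m².
L_eq = 2.6136/(1.600 × 0.99000) = 1.650 m.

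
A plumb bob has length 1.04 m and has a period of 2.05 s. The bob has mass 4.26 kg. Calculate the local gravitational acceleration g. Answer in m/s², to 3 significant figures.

From T = 2π√(L/g), g = 4π²L/T² = 4π² × 1.04/2.050² = 9.77 m/s².

9.77 m/s²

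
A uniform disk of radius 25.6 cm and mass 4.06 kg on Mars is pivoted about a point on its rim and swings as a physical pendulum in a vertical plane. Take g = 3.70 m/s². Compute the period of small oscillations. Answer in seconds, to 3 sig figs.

2.02 s

I_cm = ½mr² = 0.1330 kg·m². The pivot is at distance d = 0.256 m from the centre of mass.
By the parallel-axis theorem, I = I_cm + md² = 0.1330 + 0.2661 = 0.3991 kg·m².
T = 2π√(I/(mgd)) = 2π√(0.3991/(4.06 × 3.70 × 0.256)) = 2.02 s.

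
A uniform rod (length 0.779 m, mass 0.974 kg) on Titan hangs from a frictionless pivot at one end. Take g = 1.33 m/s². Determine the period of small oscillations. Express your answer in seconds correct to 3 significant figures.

3.93 s

For a physical pendulum T = 2π√(I/(mgd)), with d = 0.3895 m from pivot to centre of mass.
I_cm = mL²/12 = 0.974 × 0.779²/12 = 0.04926 kg·m²; I = I_cm + md² = 0.04926 + 0.974 × 0.3895² = 0.1970 kg·m².
T = 2π√(0.1970/(0.974 × 1.33 × 0.3895)) = 3.93 s.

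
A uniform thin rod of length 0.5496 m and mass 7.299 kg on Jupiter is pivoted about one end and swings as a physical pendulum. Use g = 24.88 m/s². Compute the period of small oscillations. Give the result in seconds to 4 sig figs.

0.7625 s

For a physical pendulum T = 2π√(I/(mgd)), with d = 0.27480 m from pivot to centre of mass.
I_cm = mL²/12 = 7.299 × 0.5496²/12 = 0.18373 kg·m²; I = I_cm + md² = 0.18373 + 7.299 × 0.27480² = 0.73491 kg·m².
T = 2π√(0.73491/(7.299 × 24.88 × 0.27480)) = 0.7625 s.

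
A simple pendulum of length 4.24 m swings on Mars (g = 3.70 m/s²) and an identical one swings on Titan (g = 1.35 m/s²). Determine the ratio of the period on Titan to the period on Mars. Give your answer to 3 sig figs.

T ∝ 1/√g, so T₂/T₁ = √(g₁/g₂) = √(3.70/1.35) = 1.66.

1.66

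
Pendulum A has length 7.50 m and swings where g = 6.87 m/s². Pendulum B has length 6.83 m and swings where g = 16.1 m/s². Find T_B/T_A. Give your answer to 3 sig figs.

T = 2π√(L/g), so T_B/T_A = √((L_B/g_B)/(L_A/g_A)) = √((6.83/16.1)/(7.50/6.87)) = 0.623.

0.623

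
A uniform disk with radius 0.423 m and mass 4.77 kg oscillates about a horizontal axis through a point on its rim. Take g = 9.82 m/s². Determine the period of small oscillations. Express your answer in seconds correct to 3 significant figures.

1.60 s

I_cm = ½mr² = 0.4267 kg·m². The pivot is at distance d = 0.423 m from the centre of mass.
By the parallel-axis theorem, I = I_cm + md² = 0.4267 + 0.8535 = 1.280 kg·m².
T = 2π√(I/(mgd)) = 2π√(1.280/(4.77 × 9.82 × 0.423)) = 1.60 s.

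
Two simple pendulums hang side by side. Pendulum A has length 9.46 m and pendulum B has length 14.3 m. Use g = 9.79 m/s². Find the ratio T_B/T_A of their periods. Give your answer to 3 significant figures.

1.23

T ∝ √L, so T_B/T_A = √(L_B/L_A) = √(14.3/9.46) = 1.23.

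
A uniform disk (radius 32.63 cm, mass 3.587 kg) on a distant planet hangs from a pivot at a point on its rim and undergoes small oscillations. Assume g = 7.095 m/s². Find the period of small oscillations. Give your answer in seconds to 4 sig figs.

1.650 s

I_cm = ½mr² = 0.19096 kg·m². The pivot is at distance d = 0.3263 m from the centre of mass.
By the parallel-axis theorem, I = I_cm + md² = 0.19096 + 0.38191 = 0.57287 kg·m².
T = 2π√(I/(mgd)) = 2π√(0.57287/(3.587 × 7.095 × 0.3263)) = 1.650 s.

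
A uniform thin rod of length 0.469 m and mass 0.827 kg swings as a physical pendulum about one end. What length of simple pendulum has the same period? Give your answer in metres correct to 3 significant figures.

The equivalent simple-pendulum length is L_eq = I/(md), where I is about the pivot and d = 0.2345 m.
I_cm = (1/12)mL² = 0.01516 kg·m², so I = I_cm + md² = 0.01516 + 0.04548 = 0.06064 kg·m².
L_eq = 0.06064/(0.827 × 0.2345) = 0.313 m.

0.313 m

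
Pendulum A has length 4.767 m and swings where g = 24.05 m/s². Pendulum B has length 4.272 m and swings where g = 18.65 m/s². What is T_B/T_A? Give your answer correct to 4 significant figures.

T = 2π√(L/g), so T_B/T_A = √((L_B/g_B)/(L_A/g_A)) = √((4.272/18.65)/(4.767/24.05)) = 1.075.

1.075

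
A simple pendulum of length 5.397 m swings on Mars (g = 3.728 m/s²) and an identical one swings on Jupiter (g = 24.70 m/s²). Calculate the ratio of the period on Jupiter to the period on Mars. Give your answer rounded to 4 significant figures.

0.3885

T ∝ 1/√g, so T₂/T₁ = √(g₁/g₂) = √(3.728/24.70) = 0.3885.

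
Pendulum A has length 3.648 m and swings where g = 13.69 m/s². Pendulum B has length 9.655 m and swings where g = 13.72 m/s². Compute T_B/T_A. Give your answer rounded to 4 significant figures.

T = 2π√(L/g), so T_B/T_A = √((L_B/g_B)/(L_A/g_A)) = √((9.655/13.72)/(3.648/13.69)) = 1.625.

1.625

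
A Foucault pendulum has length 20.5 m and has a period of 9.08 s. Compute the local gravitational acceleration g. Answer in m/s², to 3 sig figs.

9.82 m/s²

From T = 2π√(L/g), g = 4π²L/T² = 4π² × 20.5/9.080² = 9.82 m/s².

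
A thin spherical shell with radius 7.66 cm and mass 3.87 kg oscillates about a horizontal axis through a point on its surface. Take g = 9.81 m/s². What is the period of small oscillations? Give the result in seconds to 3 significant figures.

I_cm = (2/3)mr² = 0.01514 kg·m². The pivot is at distance d = 0.0766 m from the centre of mass.
By the parallel-axis theorem, I = I_cm + md² = 0.01514 + 0.02271 = 0.03785 kg·m².
T = 2π√(I/(mgd)) = 2π√(0.03785/(3.87 × 9.81 × 0.0766)) = 0.717 s.

0.717 s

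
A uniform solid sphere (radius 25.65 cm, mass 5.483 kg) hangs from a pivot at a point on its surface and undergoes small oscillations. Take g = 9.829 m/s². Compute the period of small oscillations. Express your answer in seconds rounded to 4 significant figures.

1.201 s

I_cm = (2/5)mr² = 0.14430 kg·m². The pivot is at distance d = 0.2565 m from the centre of mass.
By the parallel-axis theorem, I = I_cm + md² = 0.14430 + 0.36074 = 0.50503 kg·m².
T = 2π√(I/(mgd)) = 2π√(0.50503/(5.483 × 9.829 × 0.2565)) = 1.201 s.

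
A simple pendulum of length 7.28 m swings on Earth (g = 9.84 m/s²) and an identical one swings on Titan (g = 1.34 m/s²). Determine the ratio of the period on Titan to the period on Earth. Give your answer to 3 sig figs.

2.71

T ∝ 1/√g, so T₂/T₁ = √(g₁/g₂) = √(9.84/1.34) = 2.71.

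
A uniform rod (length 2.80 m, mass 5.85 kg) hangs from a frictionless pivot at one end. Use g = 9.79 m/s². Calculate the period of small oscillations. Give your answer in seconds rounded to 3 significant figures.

For a physical pendulum T = 2π√(I/(mgd)), with d = 1.400 m from pivot to centre of mass.
I_cm = mL²/12 = 5.85 × 2.80²/12 = 3.822 kg·m²; I = I_cm + md² = 3.822 + 5.85 × 1.400² = 15.29 kg·m².
T = 2π√(15.29/(5.85 × 9.79 × 1.400)) = 2.74 s.

2.74 s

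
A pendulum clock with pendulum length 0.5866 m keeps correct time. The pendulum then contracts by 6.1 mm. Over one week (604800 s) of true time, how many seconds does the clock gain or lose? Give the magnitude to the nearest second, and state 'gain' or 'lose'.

gain 3169 s

T ∝ √L, so T'/T = √(0.58050/0.5866) = 0.994787.
In 604800 s of true time the clock registers 604800/0.994787 = 607969.4 s, so it gains 3169 s.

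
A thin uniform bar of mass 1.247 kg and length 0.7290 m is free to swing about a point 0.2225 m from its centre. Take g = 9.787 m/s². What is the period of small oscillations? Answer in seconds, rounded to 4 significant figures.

For a physical pendulum T = 2π√(I/(mgd)), with d = 0.22250 m from pivot to centre of mass.
I_cm = mL²/12 = 1.247 × 0.7290²/12 = 0.055226 kg·m²; I = I_cm + md² = 0.055226 + 1.247 × 0.22250² = 0.11696 kg·m².
T = 2π√(0.11696/(1.247 × 9.787 × 0.22250)) = 1.304 s.

1.304 s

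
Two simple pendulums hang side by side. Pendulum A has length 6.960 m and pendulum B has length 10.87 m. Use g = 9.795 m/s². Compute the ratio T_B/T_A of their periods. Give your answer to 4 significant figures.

1.250

T ∝ √L, so T_B/T_A = √(L_B/L_A) = √(10.87/6.960) = 1.250.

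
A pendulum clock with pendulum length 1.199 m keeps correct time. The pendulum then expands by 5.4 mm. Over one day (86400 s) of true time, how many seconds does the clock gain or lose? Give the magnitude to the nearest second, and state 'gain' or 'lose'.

T ∝ √L, so T'/T = √(1.20440/1.199) = 1.00225.
In 86400 s of true time the clock registers 86400/1.00225 = 86206.1 s, so it loses 194 s.

lose 194 s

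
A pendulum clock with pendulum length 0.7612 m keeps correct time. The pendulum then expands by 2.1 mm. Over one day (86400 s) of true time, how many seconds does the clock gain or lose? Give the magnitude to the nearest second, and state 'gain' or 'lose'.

lose 119 s

T ∝ √L, so T'/T = √(0.76330/0.7612) = 1.00138.
In 86400 s of true time the clock registers 86400/1.00138 = 86281.1 s, so it loses 119 s.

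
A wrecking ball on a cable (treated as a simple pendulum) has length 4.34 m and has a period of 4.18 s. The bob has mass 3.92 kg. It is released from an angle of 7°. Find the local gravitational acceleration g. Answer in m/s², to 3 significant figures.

From T = 2π√(L/g), g = 4π²L/T² = 4π² × 4.34/4.180² = 9.81 m/s².

9.81 m/s²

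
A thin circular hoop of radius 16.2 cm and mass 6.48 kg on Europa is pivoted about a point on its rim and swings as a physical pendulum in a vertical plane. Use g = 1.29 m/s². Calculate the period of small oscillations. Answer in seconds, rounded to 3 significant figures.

I_cm = mr² = 0.1701 kg·m². The pivot is at distance d = 0.162 m from the centre of mass.
By the parallel-axis theorem, I = I_cm + md² = 0.1701 + 0.1701 = 0.3401 kg·m².
T = 2π√(I/(mgd)) = 2π√(0.3401/(6.48 × 1.29 × 0.162)) = 3.15 s.

3.15 s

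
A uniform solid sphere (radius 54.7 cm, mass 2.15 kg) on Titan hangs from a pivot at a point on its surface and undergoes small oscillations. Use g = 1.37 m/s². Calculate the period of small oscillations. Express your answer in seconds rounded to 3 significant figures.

I_cm = (2/5)mr² = 0.2573 kg·m². The pivot is at distance d = 0.547 m from the centre of mass.
By the parallel-axis theorem, I = I_cm + md² = 0.2573 + 0.6433 = 0.9006 kg·m².
T = 2π√(I/(mgd)) = 2π√(0.9006/(2.15 × 1.37 × 0.547)) = 4.70 s.

4.70 s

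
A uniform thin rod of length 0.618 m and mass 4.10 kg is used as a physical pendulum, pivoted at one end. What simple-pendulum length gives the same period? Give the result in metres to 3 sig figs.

0.412 m

The equivalent simple-pendulum length is L_eq = I/(md), where I is about the pivot and d = 0.3090 m.
I_cm = (1/12)mL² = 0.1305 kg·m², so I = I_cm + md² = 0.1305 + 0.3915 = 0.5220 kg·m².
L_eq = 0.5220/(4.10 × 0.3090) = 0.412 m.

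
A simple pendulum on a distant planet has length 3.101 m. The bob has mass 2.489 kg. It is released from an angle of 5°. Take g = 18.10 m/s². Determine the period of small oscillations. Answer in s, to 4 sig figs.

2.601 s

T = 2π√(L/g) = 2π√(3.101/18.10) = 2π × 0.41392 = 2.601 s.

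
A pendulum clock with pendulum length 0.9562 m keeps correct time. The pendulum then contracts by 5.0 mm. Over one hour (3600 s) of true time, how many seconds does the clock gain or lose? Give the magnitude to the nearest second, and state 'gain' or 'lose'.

T ∝ √L, so T'/T = √(0.95120/0.9562) = 0.997382.
In 3600 s of true time the clock registers 3600/0.997382 = 3609.4 s, so it gains 9 s.

gain 9 s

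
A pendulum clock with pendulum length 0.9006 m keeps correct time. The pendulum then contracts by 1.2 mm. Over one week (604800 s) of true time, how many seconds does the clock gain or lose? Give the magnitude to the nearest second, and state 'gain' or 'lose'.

T ∝ √L, so T'/T = √(0.89940/0.9006) = 0.999334.
In 604800 s of true time the clock registers 604800/0.999334 = 605203.3 s, so it gains 403 s.

gain 403 s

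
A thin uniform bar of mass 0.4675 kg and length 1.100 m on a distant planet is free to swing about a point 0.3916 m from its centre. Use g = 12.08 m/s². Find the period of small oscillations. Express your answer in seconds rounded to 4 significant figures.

For a physical pendulum T = 2π√(I/(mgd)), with d = 0.39160 m from pivot to centre of mass.
I_cm = mL²/12 = 0.4675 × 1.100²/12 = 0.047140 kg·m²; I = I_cm + md² = 0.047140 + 0.4675 × 0.39160² = 0.11883 kg·m².
T = 2π√(0.11883/(0.4675 × 12.08 × 0.39160)) = 1.456 s.

1.456 s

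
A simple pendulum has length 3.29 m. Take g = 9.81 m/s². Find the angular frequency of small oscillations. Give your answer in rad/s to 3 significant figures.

1.73 rad/s

ω = √(g/L) = √(9.81/3.29) = 1.73 rad/s.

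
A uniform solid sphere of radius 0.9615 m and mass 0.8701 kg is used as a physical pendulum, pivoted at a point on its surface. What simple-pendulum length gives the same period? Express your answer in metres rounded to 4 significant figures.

1.346 m

The equivalent simple-pendulum length is L_eq = I/(md), where I is about the pivot and d = 0.96150 m.
I_cm = (2/5)mR² = 0.32176 kg·m², so I = I_cm + md² = 0.32176 + 0.80439 = 1.1261 kg·m².
L_eq = 1.1261/(0.8701 × 0.96150) = 1.346 m.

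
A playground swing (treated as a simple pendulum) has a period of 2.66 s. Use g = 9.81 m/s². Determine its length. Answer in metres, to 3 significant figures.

From T = 2π√(L/g), L = gT²/(4π²) = 9.81 × 2.660²/(4π²) = 1.76 m.

1.76 m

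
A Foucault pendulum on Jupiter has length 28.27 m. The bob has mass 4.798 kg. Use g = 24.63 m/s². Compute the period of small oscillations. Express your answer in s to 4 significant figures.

6.731 s

T = 2π√(L/g) = 2π√(28.27/24.63) = 2π × 1.0713 = 6.731 s.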